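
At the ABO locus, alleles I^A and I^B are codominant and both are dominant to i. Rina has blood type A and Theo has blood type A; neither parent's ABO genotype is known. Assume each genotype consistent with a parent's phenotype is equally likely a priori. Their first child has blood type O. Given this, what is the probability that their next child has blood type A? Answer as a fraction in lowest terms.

Possible genotypes: Rina ∈ {I^A I^A, I^A i}; Theo ∈ {I^A I^A, I^A i}.
Weight each parental genotype pair by prior × P(type-O child):
  I^A i × I^A i: posterior weight 1; P(next child type A) = 3/4.
Weighted sum = 3/4.

3/4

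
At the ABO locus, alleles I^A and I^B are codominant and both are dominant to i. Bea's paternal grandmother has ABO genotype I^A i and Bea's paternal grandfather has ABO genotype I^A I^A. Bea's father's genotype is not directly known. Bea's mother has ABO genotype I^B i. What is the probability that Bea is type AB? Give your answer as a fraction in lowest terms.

3/8

Bea's father's ABO genotype from I^A i × I^A I^A: 1/2 I^A I^A, 1/2 I^A i.
Crossing each possibility with the mother I^B i and summing P(type AB): 1/2·1/2 + 1/2·1/4 = 3/8.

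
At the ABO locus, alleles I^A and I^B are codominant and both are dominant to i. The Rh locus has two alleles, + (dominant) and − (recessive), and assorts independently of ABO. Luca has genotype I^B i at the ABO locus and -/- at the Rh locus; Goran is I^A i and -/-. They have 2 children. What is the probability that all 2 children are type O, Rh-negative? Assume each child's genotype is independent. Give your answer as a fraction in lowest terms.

ABO cross I^B i × I^A i → 1/4 O, 1/4 A, 1/4 B, 1/4 AB.
Rh cross -/- × -/- → 1 Rh-; so P(type O, Rh-negative) = 1/4 × 1 = 1/4 per child.
All 2 independent: (1/4)^2 = 1/16.

1/16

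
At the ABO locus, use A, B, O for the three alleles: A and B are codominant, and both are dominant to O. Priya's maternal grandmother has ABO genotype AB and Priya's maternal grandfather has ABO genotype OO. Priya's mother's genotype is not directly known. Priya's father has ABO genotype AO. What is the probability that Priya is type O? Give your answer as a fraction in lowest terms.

Priya's mother's ABO genotype from AB × OO: 1/2 AO, 1/2 BO.
Crossing each possibility with the father AO and summing P(type O): 1/2·1/4 + 1/2·1/4 = 1/4.

1/4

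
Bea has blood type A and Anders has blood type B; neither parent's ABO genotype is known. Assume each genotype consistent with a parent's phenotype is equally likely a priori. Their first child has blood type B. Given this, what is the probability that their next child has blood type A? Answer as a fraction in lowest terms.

Possible genotypes: Bea ∈ {I^A I^A, I^A i}; Anders ∈ {I^B I^B, I^B i}.
Weight each parental genotype pair by prior × P(type-B child):
  I^A i × I^B I^B: posterior weight 2/3; P(next child type A) = 0.
  I^A i × I^B i: posterior weight 1/3; P(next child type A) = 1/4.
Weighted sum = 1/12.

1/12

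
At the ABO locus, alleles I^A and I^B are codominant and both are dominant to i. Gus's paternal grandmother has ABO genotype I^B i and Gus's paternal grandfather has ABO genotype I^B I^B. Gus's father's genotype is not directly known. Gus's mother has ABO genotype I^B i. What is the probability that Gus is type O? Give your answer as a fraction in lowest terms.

Gus's father's ABO genotype from I^B i × I^B I^B: 1/2 I^B I^B, 1/2 I^B i.
Crossing each possibility with the mother I^B i and summing P(type O): 1/2·0 + 1/2·1/4 = 1/8.

1/8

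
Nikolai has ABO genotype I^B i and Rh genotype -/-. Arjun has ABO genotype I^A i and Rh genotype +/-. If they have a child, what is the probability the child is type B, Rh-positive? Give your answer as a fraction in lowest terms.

ABO cross I^B i × I^A i → offspring phenotypes: 1/4 O, 1/4 A, 1/4 B, 1/4 AB.
Rh cross -/- × +/- → 1/2 Rh+, 1/2 Rh-.
Independent loci: P(type B, Rh-positive) = 1/4 × 1/2 = 1/8.

1/8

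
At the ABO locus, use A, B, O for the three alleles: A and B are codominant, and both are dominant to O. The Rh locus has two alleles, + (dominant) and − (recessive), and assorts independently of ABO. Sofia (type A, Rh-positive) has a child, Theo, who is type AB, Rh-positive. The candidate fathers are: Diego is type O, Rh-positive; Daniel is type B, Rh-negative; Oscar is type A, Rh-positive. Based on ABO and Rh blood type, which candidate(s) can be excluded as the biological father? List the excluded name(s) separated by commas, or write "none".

Diego, Oscar

A candidate is excluded only if no genotype consistent with his phenotype could produce a type AB, Rh-positive child with a type A, Rh-positive mother.
Diego (type O, Rh+): no genotype consistent with that phenotype can produce a type-AB Rh+ child with a type-A mother.
Oscar (type A, Rh+): no genotype consistent with that phenotype can produce a type-AB Rh+ child with a type-A mother.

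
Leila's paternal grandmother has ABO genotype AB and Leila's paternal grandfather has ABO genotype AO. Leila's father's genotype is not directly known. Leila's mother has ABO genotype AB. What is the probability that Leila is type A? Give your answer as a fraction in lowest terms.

Leila's father's ABO genotype from AB × AO: 1/4 AA, 1/4 AB, 1/4 AO, 1/4 BO.
Crossing each possibility with the mother AB and summing P(type A): 1/4·1/2 + 1/4·1/4 + 1/4·1/2 + 1/4·1/4 = 3/8.

3/8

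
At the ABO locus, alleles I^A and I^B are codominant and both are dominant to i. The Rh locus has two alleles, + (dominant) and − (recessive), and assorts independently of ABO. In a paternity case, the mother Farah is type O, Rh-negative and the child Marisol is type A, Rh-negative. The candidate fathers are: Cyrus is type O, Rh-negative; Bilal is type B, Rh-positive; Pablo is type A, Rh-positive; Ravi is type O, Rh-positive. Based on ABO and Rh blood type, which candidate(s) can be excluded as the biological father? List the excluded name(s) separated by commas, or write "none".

A candidate is excluded only if no genotype consistent with his phenotype could produce a type A, Rh-negative child with a type O, Rh-negative mother.
Cyrus (type O, Rh-): no genotype consistent with that phenotype can produce a type-A Rh- child with a type-O mother.
Bilal (type B, Rh+): no genotype consistent with that phenotype can produce a type-A Rh- child with a type-O mother.
Ravi (type O, Rh+): no genotype consistent with that phenotype can produce a type-A Rh- child with a type-O mother.

Cyrus, Bilal, Ravi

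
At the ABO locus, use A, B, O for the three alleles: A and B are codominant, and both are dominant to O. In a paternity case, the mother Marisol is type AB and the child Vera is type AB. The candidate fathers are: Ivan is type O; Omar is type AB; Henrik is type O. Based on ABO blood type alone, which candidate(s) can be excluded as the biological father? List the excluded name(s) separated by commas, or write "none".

A candidate is excluded only if no genotype consistent with his phenotype could produce a type AB child with a type AB mother.
Ivan (type O): no genotype consistent with that phenotype can produce a type-AB child with a type-AB mother.
Henrik (type O): no genotype consistent with that phenotype can produce a type-AB child with a type-AB mother.

Ivan, Henrik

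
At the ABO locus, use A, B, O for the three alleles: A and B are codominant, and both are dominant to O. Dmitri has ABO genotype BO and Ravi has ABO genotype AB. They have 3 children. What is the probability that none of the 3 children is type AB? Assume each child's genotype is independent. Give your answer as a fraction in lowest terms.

27/64

ABO cross BO × AB → 1/4 A, 1/2 B, 1/4 AB.
So P(type AB) = 1/4 per child.
P(not type AB) = 3/4 for one child; (3/4)^3 = 27/64.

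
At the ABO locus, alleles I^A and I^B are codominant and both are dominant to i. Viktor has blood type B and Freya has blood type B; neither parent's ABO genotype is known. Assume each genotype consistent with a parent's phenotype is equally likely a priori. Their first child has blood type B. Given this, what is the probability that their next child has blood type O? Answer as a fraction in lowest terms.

Possible genotypes: Viktor ∈ {I^B I^B, I^B i}; Freya ∈ {I^B I^B, I^B i}.
Weight each parental genotype pair by prior × P(type-B child):
  I^B I^B × I^B I^B: posterior weight 4/15; P(next child type O) = 0.
  I^B I^B × I^B i: posterior weight 4/15; P(next child type O) = 0.
  I^B i × I^B I^B: posterior weight 4/15; P(next child type O) = 0.
  I^B i × I^B i: posterior weight 1/5; P(next child type O) = 1/4.
Weighted sum = 1/20.

1/20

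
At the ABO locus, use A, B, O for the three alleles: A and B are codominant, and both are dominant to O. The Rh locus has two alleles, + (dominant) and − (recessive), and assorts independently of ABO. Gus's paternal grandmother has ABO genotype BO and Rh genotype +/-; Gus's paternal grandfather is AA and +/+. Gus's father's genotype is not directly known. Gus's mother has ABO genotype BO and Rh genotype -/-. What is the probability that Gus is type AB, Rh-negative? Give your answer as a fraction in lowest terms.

1/16

Gus's father's ABO genotype from BO × AA: 1/2 AB, 1/2 AO.
Crossing each possibility with the mother BO and summing P(type AB): 1/2·1/4 + 1/2·1/4 = 1/4.
Similarly for Rh via the father's Rh distribution: P(Rh-) = 1/4.
Independent loci: 1/4 × 1/4 = 1/16.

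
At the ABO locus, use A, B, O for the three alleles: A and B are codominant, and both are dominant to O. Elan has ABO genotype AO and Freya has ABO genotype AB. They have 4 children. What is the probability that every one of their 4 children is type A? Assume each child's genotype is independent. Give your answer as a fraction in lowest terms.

1/16

ABO cross AO × AB → 1/2 A, 1/4 B, 1/4 AB.
So P(type A) = 1/2 per child.
All 4 independent: (1/2)^4 = 1/16.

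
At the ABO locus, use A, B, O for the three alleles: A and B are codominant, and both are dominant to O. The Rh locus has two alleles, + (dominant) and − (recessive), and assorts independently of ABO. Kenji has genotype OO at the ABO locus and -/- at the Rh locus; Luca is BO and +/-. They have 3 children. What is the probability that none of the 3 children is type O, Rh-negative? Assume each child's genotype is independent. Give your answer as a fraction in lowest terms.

ABO cross OO × BO → 1/2 O, 1/2 B.
Rh cross -/- × +/- → 1/2 Rh+, 1/2 Rh-; so P(type O, Rh-negative) = 1/2 × 1/2 = 1/4 per child.
P(not type O, Rh-negative) = 3/4 for one child; (3/4)^3 = 27/64.

27/64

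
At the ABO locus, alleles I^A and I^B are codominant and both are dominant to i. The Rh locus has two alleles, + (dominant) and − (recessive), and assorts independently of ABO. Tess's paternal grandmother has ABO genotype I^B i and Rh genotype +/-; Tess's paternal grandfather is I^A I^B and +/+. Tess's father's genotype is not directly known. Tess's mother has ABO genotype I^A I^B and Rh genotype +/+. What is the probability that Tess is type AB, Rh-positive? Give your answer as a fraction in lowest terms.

3/8

Tess's father's ABO genotype from I^B i × I^A I^B: 1/4 I^A I^B, 1/4 I^A i, 1/4 I^B I^B, 1/4 I^B i.
Crossing each possibility with the mother I^A I^B and summing P(type AB): 1/4·1/2 + 1/4·1/4 + 1/4·1/2 + 1/4·1/4 = 3/8.
Similarly for Rh via the father's Rh distribution: P(Rh+) = 1.
Independent loci: 3/8 × 1 = 3/8.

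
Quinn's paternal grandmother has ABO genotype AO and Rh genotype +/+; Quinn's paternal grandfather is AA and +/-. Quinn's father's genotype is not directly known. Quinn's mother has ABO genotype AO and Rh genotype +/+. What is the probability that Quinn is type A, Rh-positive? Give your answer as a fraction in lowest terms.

7/8

Quinn's father's ABO genotype from AO × AA: 1/2 AA, 1/2 AO.
Crossing each possibility with the mother AO and summing P(type A): 1/2·1 + 1/2·3/4 = 7/8.
Similarly for Rh via the father's Rh distribution: P(Rh+) = 1.
Independent loci: 7/8 × 1 = 7/8.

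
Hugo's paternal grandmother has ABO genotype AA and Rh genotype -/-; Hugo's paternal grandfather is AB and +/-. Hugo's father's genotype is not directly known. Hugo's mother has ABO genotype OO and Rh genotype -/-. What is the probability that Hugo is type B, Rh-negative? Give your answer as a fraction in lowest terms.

Hugo's father's ABO genotype from AA × AB: 1/2 AA, 1/2 AB.
Crossing each possibility with the mother OO and summing P(type B): 1/2·0 + 1/2·1/2 = 1/4.
Similarly for Rh via the father's Rh distribution: P(Rh-) = 3/4.
Independent loci: 1/4 × 3/4 = 3/16.

3/16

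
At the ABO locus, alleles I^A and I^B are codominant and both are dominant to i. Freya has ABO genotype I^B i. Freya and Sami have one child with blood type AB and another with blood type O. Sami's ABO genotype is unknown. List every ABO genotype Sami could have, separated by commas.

I^A i

For each candidate genotype of Sami, check whether crossing it with I^B i can produce every observed child phenotype.
  I^A I^A → possible child types {A, AB} ✗
  I^A I^B → possible child types {A, B, AB} ✗
  I^A i → possible child types {O, A, B, AB} ✓
  I^B I^B → possible child types {B} ✗
  I^B i → possible child types {O, B} ✗
  i i → possible child types {O, B} ✗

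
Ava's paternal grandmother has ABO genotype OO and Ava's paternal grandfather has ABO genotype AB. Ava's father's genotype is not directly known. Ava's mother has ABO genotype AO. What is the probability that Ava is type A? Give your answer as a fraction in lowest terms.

Ava's father's ABO genotype from OO × AB: 1/2 AO, 1/2 BO.
Crossing each possibility with the mother AO and summing P(type A): 1/2·3/4 + 1/2·1/4 = 1/2.

1/2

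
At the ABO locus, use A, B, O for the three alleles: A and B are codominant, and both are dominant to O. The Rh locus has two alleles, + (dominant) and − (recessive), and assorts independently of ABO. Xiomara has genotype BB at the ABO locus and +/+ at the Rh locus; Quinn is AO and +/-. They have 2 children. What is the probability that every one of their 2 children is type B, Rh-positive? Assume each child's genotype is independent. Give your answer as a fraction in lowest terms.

1/4

ABO cross BB × AO → 1/2 B, 1/2 AB.
Rh cross +/+ × +/- → 1 Rh+; so P(type B, Rh-positive) = 1/2 × 1 = 1/2 per child.
All 2 independent: (1/2)^2 = 1/4.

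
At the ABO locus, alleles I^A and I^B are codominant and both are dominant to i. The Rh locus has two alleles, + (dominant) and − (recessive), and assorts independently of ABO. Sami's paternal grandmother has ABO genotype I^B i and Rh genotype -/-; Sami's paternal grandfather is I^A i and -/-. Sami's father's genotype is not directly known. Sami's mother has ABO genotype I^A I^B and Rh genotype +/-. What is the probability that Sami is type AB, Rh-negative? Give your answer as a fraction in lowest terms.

Sami's father's ABO genotype from I^B i × I^A i: 1/4 I^A I^B, 1/4 I^A i, 1/4 I^B i, 1/4 i i.
Crossing each possibility with the mother I^A I^B and summing P(type AB): 1/4·1/2 + 1/4·1/4 + 1/4·1/4 + 1/4·0 = 1/4.
Similarly for Rh via the father's Rh distribution: P(Rh-) = 1/2.
Independent loci: 1/4 × 1/2 = 1/8.

1/8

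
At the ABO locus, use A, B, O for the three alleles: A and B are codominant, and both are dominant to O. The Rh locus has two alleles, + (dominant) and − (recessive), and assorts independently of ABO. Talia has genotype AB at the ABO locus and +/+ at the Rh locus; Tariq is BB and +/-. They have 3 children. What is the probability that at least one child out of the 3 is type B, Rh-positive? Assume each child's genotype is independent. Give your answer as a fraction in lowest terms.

7/8

ABO cross AB × BB → 1/2 B, 1/2 AB.
Rh cross +/+ × +/- → 1 Rh+; so P(type B, Rh-positive) = 1/2 × 1 = 1/2 per child.
P(none) = (1/2)^3 = 1/8; P(at least one) = 1 − 1/8 = 7/8.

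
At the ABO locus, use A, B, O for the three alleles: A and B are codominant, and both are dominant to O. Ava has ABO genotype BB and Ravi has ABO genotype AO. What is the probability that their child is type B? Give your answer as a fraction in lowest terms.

1/2

ABO cross BB × AO → offspring phenotypes: 1/2 B, 1/2 AB.
So P(type B) = 1/2.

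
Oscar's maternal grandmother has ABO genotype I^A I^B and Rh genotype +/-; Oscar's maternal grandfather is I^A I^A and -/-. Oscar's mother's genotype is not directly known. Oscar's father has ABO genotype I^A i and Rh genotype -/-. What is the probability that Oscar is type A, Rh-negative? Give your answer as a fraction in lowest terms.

Oscar's mother's ABO genotype from I^A I^B × I^A I^A: 1/2 I^A I^A, 1/2 I^A I^B.
Crossing each possibility with the father I^A i and summing P(type A): 1/2·1 + 1/2·1/2 = 3/4.
Similarly for Rh via the mother's Rh distribution: P(Rh-) = 3/4.
Independent loci: 3/4 × 3/4 = 9/16.

9/16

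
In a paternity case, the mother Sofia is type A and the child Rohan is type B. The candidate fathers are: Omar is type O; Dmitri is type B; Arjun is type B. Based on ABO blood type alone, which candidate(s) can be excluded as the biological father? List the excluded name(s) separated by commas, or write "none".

A candidate is excluded only if no genotype consistent with his phenotype could produce a type B child with a type A mother.
Omar (type O): no genotype consistent with that phenotype can produce a type-B child with a type-A mother.

Omar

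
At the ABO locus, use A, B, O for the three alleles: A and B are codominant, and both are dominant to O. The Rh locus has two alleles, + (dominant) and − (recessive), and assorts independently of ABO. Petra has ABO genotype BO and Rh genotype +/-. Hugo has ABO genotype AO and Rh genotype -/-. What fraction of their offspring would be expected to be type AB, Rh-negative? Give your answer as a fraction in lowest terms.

1/8

ABO cross BO × AO → offspring phenotypes: 1/4 O, 1/4 A, 1/4 B, 1/4 AB.
Rh cross +/- × -/- → 1/2 Rh+, 1/2 Rh-.
Independent loci: P(type AB, Rh-negative) = 1/4 × 1/2 = 1/8.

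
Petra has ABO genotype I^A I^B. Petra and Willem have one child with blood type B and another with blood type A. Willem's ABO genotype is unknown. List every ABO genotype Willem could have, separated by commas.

I^A I^B, I^A i, I^B i, i i

For each candidate genotype of Willem, check whether crossing it with I^A I^B can produce every observed child phenotype.
  I^A I^A → possible child types {A, AB} ✗
  I^A I^B → possible child types {A, B, AB} ✓
  I^A i → possible child types {A, B, AB} ✓
  I^B I^B → possible child types {B, AB} ✗
  I^B i → possible child types {A, B, AB} ✓
  i i → possible child types {A, B} ✓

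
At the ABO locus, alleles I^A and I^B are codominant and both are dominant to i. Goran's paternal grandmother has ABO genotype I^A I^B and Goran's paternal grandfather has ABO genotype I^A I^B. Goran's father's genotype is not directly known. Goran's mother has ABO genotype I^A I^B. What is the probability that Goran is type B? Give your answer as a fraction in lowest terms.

1/4

Goran's father's ABO genotype from I^A I^B × I^A I^B: 1/4 I^A I^A, 1/2 I^A I^B, 1/4 I^B I^B.
Crossing each possibility with the mother I^A I^B and summing P(type B): 1/4·0 + 1/2·1/4 + 1/4·1/2 = 1/4.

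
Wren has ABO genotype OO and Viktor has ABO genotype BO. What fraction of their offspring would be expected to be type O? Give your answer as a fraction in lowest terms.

1/2

ABO cross OO × BO → offspring phenotypes: 1/2 O, 1/2 B.
So P(type O) = 1/2.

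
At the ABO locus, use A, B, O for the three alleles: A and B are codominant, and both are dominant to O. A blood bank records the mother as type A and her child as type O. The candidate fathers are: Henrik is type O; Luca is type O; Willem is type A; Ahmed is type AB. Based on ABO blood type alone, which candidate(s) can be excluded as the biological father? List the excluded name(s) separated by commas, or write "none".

Ahmed

A candidate is excluded only if no genotype consistent with his phenotype could produce a type O child with a type A mother.
Ahmed (type AB): no genotype consistent with that phenotype can produce a type-O child with a type-A mother.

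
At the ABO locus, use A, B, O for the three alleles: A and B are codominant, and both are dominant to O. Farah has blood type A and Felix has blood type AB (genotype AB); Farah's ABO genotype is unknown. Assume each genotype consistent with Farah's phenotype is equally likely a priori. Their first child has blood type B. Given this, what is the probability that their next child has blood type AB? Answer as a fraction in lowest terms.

1/4

Possible genotypes: Farah ∈ {AA, AO}; Felix ∈ {AB}.
Weight each parental genotype pair by prior × P(type-B child):
  AO × AB: posterior weight 1; P(next child type AB) = 1/4.
Weighted sum = 1/4.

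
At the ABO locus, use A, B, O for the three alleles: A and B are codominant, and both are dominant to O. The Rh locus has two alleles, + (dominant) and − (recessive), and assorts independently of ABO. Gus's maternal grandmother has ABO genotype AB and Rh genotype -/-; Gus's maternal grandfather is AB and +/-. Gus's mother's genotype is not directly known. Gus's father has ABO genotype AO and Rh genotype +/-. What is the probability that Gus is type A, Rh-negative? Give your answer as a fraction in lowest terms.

3/16

Gus's mother's ABO genotype from AB × AB: 1/4 AA, 1/2 AB, 1/4 BB.
Crossing each possibility with the father AO and summing P(type A): 1/4·1 + 1/2·1/2 + 1/4·0 = 1/2.
Similarly for Rh via the mother's Rh distribution: P(Rh-) = 3/8.
Independent loci: 1/2 × 3/8 = 3/16.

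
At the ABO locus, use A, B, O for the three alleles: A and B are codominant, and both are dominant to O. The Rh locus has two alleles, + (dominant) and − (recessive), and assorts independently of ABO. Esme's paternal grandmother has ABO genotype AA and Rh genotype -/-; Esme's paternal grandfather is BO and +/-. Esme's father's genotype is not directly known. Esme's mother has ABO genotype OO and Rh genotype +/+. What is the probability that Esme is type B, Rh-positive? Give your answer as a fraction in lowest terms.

1/4

Esme's father's ABO genotype from AA × BO: 1/2 AB, 1/2 AO.
Crossing each possibility with the mother OO and summing P(type B): 1/2·1/2 + 1/2·0 = 1/4.
Similarly for Rh via the father's Rh distribution: P(Rh+) = 1.
Independent loci: 1/4 × 1 = 1/4.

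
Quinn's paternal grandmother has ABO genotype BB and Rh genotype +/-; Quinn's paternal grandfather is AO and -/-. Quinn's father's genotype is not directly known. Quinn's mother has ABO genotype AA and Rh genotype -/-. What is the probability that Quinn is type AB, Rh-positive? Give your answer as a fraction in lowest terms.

Quinn's father's ABO genotype from BB × AO: 1/2 AB, 1/2 BO.
Crossing each possibility with the mother AA and summing P(type AB): 1/2·1/2 + 1/2·1/2 = 1/2.
Similarly for Rh via the father's Rh distribution: P(Rh+) = 1/4.
Independent loci: 1/2 × 1/4 = 1/8.

1/8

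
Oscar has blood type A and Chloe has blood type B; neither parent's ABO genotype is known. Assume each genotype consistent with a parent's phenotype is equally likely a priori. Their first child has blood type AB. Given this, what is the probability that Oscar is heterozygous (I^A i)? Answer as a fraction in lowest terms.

Possible genotypes: Oscar ∈ {I^A I^A, I^A i}; Chloe ∈ {I^B I^B, I^B i}.
Weight each parental genotype pair by prior × P(type-AB child):
  I^A I^A × I^B I^B: posterior weight 4/9.
  I^A I^A × I^B i: posterior weight 2/9.
  I^A i × I^B I^B: posterior weight 2/9.
  I^A i × I^B i: posterior weight 1/9.
Sum the posterior weight over pairs where Oscar is I^A i: 1/3.

1/3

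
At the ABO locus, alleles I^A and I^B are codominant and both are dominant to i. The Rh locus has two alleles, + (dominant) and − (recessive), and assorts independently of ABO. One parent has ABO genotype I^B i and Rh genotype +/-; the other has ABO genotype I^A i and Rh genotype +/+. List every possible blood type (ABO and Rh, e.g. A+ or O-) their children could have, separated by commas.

Gametes from I^B i × I^A i give offspring ABO genotypes I^A I^B, I^A i, I^B i, i i, i.e. phenotypes O, A, B, AB.
Rh cross +/- × +/+ → phenotypes Rh+.
Combining independently: O+, A+, B+, AB+.

O+, A+, B+, AB+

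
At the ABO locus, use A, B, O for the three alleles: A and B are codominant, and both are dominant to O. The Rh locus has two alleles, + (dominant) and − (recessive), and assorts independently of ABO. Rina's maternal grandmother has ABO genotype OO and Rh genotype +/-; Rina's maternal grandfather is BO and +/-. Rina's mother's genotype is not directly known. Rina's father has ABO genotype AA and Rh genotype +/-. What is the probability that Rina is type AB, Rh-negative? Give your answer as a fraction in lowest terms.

1/16

Rina's mother's ABO genotype from OO × BO: 1/2 BO, 1/2 OO.
Crossing each possibility with the father AA and summing P(type AB): 1/2·1/2 + 1/2·0 = 1/4.
Similarly for Rh via the mother's Rh distribution: P(Rh-) = 1/4.
Independent loci: 1/4 × 1/4 = 1/16.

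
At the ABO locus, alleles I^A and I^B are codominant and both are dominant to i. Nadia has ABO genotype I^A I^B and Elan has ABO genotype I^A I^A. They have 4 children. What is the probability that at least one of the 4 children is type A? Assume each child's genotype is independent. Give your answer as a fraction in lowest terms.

ABO cross I^A I^B × I^A I^A → 1/2 A, 1/2 AB.
So P(type A) = 1/2 per child.
P(none) = (1/2)^4 = 1/16; P(at least one) = 1 − 1/16 = 15/16.

15/16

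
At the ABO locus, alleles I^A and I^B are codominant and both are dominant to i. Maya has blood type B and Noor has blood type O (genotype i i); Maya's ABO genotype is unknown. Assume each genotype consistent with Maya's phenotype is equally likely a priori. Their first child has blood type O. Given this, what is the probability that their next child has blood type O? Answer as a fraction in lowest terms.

Possible genotypes: Maya ∈ {I^B I^B, I^B i}; Noor ∈ {i i}.
Weight each parental genotype pair by prior × P(type-O child):
  I^B i × i i: posterior weight 1; P(next child type O) = 1/2.
Weighted sum = 1/2.

1/2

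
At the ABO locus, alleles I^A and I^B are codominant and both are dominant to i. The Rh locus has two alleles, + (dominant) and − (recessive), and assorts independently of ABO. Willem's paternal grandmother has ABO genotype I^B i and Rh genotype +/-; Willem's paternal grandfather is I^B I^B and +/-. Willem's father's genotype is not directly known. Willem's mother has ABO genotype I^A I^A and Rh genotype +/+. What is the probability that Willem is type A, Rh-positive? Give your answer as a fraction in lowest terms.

Willem's father's ABO genotype from I^B i × I^B I^B: 1/2 I^B I^B, 1/2 I^B i.
Crossing each possibility with the mother I^A I^A and summing P(type A): 1/2·0 + 1/2·1/2 = 1/4.
Similarly for Rh via the father's Rh distribution: P(Rh+) = 1.
Independent loci: 1/4 × 1 = 1/4.

1/4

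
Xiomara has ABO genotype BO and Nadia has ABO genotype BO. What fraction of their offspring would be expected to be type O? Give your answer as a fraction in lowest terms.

1/4

ABO cross BO × BO → offspring phenotypes: 1/4 O, 3/4 B.
So P(type O) = 1/4.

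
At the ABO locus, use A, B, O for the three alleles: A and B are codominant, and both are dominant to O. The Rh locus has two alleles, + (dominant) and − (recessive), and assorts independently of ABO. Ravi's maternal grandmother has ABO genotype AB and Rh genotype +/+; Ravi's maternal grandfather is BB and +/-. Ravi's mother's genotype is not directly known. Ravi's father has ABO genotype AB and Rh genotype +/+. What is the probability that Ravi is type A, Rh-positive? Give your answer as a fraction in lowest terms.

Ravi's mother's ABO genotype from AB × BB: 1/2 AB, 1/2 BB.
Crossing each possibility with the father AB and summing P(type A): 1/2·1/4 + 1/2·0 = 1/8.
Similarly for Rh via the mother's Rh distribution: P(Rh+) = 1.
Independent loci: 1/8 × 1 = 1/8.

1/8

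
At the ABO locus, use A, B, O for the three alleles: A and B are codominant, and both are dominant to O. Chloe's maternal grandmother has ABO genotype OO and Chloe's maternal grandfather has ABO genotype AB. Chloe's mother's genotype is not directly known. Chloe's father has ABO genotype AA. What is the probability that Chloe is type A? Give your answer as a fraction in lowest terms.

Chloe's mother's ABO genotype from OO × AB: 1/2 AO, 1/2 BO.
Crossing each possibility with the father AA and summing P(type A): 1/2·1 + 1/2·1/2 = 3/4.

3/4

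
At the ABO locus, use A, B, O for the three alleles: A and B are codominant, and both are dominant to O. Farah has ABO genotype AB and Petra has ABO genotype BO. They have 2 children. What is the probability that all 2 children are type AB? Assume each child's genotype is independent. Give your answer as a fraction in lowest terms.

ABO cross AB × BO → 1/4 A, 1/2 B, 1/4 AB.
So P(type AB) = 1/4 per child.
All 2 independent: (1/4)^2 = 1/16.

1/16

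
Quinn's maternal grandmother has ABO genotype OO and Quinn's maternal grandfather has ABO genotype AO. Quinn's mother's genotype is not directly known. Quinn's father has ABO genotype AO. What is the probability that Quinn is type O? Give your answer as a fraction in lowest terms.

Quinn's mother's ABO genotype from OO × AO: 1/2 AO, 1/2 OO.
Crossing each possibility with the father AO and summing P(type O): 1/2·1/4 + 1/2·1/2 = 3/8.

3/8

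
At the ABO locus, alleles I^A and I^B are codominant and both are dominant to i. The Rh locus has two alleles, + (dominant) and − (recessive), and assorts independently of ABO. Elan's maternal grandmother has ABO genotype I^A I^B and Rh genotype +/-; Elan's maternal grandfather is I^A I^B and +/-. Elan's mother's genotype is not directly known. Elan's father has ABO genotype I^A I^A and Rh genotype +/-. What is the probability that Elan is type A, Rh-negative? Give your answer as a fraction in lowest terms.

Elan's mother's ABO genotype from I^A I^B × I^A I^B: 1/4 I^A I^A, 1/2 I^A I^B, 1/4 I^B I^B.
Crossing each possibility with the father I^A I^A and summing P(type A): 1/4·1 + 1/2·1/2 + 1/4·0 = 1/2.
Similarly for Rh via the mother's Rh distribution: P(Rh-) = 1/4.
Independent loci: 1/2 × 1/4 = 1/8.

1/8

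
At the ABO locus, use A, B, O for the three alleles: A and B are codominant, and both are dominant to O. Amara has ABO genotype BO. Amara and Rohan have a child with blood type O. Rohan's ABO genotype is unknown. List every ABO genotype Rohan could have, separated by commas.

AO, BO, OO

For each candidate genotype of Rohan, check whether crossing it with BO can produce every observed child phenotype.
  AA → possible child types {A, AB} ✗
  AB → possible child types {A, B, AB} ✗
  AO → possible child types {O, A, B, AB} ✓
  BB → possible child types {B} ✗
  BO → possible child types {O, B} ✓
  OO → possible child types {O, B} ✓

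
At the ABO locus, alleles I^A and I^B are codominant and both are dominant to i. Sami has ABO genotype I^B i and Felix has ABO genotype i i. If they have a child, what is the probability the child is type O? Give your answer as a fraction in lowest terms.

ABO cross I^B i × i i → offspring phenotypes: 1/2 O, 1/2 B.
So P(type O) = 1/2.

1/2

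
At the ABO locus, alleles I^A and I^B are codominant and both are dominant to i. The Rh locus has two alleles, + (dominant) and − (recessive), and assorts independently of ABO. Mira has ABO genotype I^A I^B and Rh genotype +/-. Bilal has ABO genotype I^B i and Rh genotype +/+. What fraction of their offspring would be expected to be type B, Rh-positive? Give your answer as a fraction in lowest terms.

1/2

ABO cross I^A I^B × I^B i → offspring phenotypes: 1/4 A, 1/2 B, 1/4 AB.
Rh cross +/- × +/+ → 1 Rh+.
Independent loci: P(type B, Rh-positive) = 1/2 × 1 = 1/2.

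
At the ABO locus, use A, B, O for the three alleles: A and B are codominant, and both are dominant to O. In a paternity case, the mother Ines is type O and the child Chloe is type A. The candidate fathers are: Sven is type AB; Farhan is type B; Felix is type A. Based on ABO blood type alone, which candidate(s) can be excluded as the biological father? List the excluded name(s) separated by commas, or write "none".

A candidate is excluded only if no genotype consistent with his phenotype could produce a type A child with a type O mother.
Farhan (type B): no genotype consistent with that phenotype can produce a type-A child with a type-O mother.

Farhan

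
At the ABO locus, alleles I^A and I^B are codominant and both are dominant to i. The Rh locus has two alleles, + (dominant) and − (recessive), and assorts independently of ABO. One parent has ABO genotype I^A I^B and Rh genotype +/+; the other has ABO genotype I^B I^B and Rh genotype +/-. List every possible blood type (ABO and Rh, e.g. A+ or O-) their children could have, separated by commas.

B+, AB+

Gametes from I^A I^B × I^B I^B give offspring ABO genotypes I^A I^B, I^B I^B, i.e. phenotypes B, AB.
Rh cross +/+ × +/- → phenotypes Rh+.
Combining independently: B+, AB+.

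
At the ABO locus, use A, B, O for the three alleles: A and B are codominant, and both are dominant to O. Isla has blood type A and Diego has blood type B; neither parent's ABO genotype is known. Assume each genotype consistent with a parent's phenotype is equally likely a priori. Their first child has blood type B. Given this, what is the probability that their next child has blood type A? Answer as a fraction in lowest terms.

1/12

Possible genotypes: Isla ∈ {AA, AO}; Diego ∈ {BB, BO}.
Weight each parental genotype pair by prior × P(type-B child):
  AO × BB: posterior weight 2/3; P(next child type A) = 0.
  AO × BO: posterior weight 1/3; P(next child type A) = 1/4.
Weighted sum = 1/12.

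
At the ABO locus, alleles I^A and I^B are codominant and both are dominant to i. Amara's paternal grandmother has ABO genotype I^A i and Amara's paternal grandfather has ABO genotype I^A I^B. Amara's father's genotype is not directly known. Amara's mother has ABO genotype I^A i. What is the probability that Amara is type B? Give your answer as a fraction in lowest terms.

1/8

Amara's father's ABO genotype from I^A i × I^A I^B: 1/4 I^A I^A, 1/4 I^A I^B, 1/4 I^A i, 1/4 I^B i.
Crossing each possibility with the mother I^A i and summing P(type B): 1/4·0 + 1/4·1/4 + 1/4·0 + 1/4·1/4 = 1/8.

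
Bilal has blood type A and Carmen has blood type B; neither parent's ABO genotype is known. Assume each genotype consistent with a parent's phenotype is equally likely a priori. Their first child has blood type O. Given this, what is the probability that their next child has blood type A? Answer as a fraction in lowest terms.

1/4

Possible genotypes: Bilal ∈ {I^A I^A, I^A i}; Carmen ∈ {I^B I^B, I^B i}.
Weight each parental genotype pair by prior × P(type-O child):
  I^A i × I^B i: posterior weight 1; P(next child type A) = 1/4.
Weighted sum = 1/4.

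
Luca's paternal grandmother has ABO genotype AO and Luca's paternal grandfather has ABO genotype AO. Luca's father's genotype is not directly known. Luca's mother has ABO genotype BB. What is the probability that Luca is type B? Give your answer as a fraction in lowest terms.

Luca's father's ABO genotype from AO × AO: 1/4 AA, 1/2 AO, 1/4 OO.
Crossing each possibility with the mother BB and summing P(type B): 1/4·0 + 1/2·1/2 + 1/4·1 = 1/2.

1/2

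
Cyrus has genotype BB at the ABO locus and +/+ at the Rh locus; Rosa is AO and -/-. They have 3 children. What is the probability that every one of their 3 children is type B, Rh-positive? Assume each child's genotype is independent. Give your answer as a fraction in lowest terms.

ABO cross BB × AO → 1/2 B, 1/2 AB.
Rh cross +/+ × -/- → 1 Rh+; so P(type B, Rh-positive) = 1/2 × 1 = 1/2 per child.
All 3 independent: (1/2)^3 = 1/8.

1/8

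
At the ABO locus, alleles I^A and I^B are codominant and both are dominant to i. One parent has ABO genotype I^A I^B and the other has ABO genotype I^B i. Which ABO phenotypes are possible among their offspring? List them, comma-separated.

A, B, AB

Gametes from I^A I^B × I^B i give offspring ABO genotypes I^A I^B, I^A i, I^B I^B, I^B i, i.e. phenotypes A, B, AB.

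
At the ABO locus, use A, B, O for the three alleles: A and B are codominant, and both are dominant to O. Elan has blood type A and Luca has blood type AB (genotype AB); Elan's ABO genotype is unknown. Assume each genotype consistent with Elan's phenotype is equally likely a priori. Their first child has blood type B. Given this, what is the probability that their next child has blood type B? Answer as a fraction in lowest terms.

1/4

Possible genotypes: Elan ∈ {AA, AO}; Luca ∈ {AB}.
Weight each parental genotype pair by prior × P(type-B child):
  AO × AB: posterior weight 1; P(next child type B) = 1/4.
Weighted sum = 1/4.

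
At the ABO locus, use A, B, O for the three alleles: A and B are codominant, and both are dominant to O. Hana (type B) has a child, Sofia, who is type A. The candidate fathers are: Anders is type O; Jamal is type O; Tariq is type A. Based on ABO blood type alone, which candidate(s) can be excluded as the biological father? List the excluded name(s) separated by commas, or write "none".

A candidate is excluded only if no genotype consistent with his phenotype could produce a type A child with a type B mother.
Anders (type O): no genotype consistent with that phenotype can produce a type-A child with a type-B mother.
Jamal (type O): no genotype consistent with that phenotype can produce a type-A child with a type-B mother.

Anders, Jamal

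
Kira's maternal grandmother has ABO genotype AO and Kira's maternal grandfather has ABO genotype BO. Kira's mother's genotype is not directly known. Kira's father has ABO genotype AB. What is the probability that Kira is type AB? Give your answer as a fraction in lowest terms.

Kira's mother's ABO genotype from AO × BO: 1/4 AB, 1/4 AO, 1/4 BO, 1/4 OO.
Crossing each possibility with the father AB and summing P(type AB): 1/4·1/2 + 1/4·1/4 + 1/4·1/4 + 1/4·0 = 1/4.

1/4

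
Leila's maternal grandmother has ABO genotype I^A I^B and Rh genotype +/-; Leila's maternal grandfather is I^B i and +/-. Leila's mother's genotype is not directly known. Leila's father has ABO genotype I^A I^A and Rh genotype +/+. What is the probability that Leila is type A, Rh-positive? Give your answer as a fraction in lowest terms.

1/2

Leila's mother's ABO genotype from I^A I^B × I^B i: 1/4 I^A I^B, 1/4 I^A i, 1/4 I^B I^B, 1/4 I^B i.
Crossing each possibility with the father I^A I^A and summing P(type A): 1/4·1/2 + 1/4·1 + 1/4·0 + 1/4·1/2 = 1/2.
Similarly for Rh via the mother's Rh distribution: P(Rh+) = 1.
Independent loci: 1/2 × 1 = 1/2.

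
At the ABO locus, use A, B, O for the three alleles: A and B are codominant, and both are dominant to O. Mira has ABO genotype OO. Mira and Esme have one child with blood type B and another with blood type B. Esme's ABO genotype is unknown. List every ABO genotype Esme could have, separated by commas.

For each candidate genotype of Esme, check whether crossing it with OO can produce every observed child phenotype.
  AA → possible child types {A} ✗
  AB → possible child types {A, B} ✓
  AO → possible child types {O, A} ✗
  BB → possible child types {B} ✓
  BO → possible child types {O, B} ✓
  OO → possible child types {O} ✗

AB, BB, BO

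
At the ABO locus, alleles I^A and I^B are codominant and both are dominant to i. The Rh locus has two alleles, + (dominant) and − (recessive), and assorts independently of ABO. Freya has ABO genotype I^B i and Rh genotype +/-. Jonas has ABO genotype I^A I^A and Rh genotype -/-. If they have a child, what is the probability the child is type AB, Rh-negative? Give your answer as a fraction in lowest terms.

1/4

ABO cross I^B i × I^A I^A → offspring phenotypes: 1/2 A, 1/2 AB.
Rh cross +/- × -/- → 1/2 Rh+, 1/2 Rh-.
Independent loci: P(type AB, Rh-negative) = 1/2 × 1/2 = 1/4.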